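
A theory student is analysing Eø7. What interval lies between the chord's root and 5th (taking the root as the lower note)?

diminished 5th

Eø7 is spelled E, G, Bb, D.
That puts E below Bb.
5 letter names make it a fifth; at 6 semitones (a half step narrower than perfect) the quality is diminished.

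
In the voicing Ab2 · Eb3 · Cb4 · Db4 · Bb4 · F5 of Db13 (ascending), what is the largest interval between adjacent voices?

major sixth

Adjacent intervals: Ab2→Eb3 = perfect fifth; Eb3→Cb4 = minor sixth; Cb4→Db4 = major second; Db4→Bb4 = major sixth; Bb4→F5 = perfect fifth.
The largest is Db4 to Bb4, a major sixth (9 semitones).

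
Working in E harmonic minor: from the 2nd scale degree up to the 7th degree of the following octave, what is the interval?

major thirteenth

Spelling E harmonic minor: E F# G A B C D#.
So we need the interval from F# up to D#.
From F# to D# is 21 semitones, exactly the major thirteenth.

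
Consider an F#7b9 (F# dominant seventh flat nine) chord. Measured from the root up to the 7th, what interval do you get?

minor seventh

The chord tones of F#7b9 are F#, A#, C#, E, G.
Root = F#; 7th = E.
7 letter names make it a seventh; at 10 semitones (a half step narrower than major) the quality is minor.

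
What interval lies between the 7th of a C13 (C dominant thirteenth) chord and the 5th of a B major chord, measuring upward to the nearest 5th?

The 7th of C13 (C dominant thirteenth) is Bb; the 5th of B major is F#.
From Bb to F#: 8 semitones over a fifth = augmented.

augmented 5th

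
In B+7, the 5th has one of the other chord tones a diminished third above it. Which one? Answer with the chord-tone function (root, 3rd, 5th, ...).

Spelling the chord: B D♯ F𝄪 A.
The 5th is F𝄪. A diminished third above F𝄪 is A.
A is the chord's 7th.

7th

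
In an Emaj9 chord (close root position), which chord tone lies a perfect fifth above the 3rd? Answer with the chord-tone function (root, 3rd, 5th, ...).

7th

Emaj9: E, G♯, B, D♯, F♯.
The 3rd is G♯. A perfect fifth above G♯ is D♯.
D♯ is the chord's 7th.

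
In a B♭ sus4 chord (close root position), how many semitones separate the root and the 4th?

B♭sus4 is spelled B♭ E♭ F.
B♭ to E♭ is a perfect fourth: 5 semitones.

5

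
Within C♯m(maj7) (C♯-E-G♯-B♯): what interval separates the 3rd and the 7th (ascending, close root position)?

A5

So we need the interval from E up to B♯.
5 letter names make it a fifth; at 8 semitones (a half step wider than perfect) the quality is augmented.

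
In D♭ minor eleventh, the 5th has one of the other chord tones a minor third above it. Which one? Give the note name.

Spelling the chord: D♭, F♭, A♭, C♭, E♭, G♭.
The 5th is A♭. A minor third above A♭ is C♭.
C♭ is the chord's 7th.

Cb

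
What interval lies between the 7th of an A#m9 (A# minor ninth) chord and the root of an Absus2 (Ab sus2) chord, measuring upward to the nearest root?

diminished second

A#m9 (A# minor ninth) has G# as its 7th, and Absus2 (Ab sus2) has Ab as its root.
2 letter names make it a second; at 0 semitones (a whole step narrower than major) the quality is diminished.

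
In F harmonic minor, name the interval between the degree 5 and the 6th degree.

Spelling F harmonic minor: F G Ab Bb C Db E.
So we need the interval from C up to Db.
2 letter names make it a second; at 1 semitone (a half step narrower than major) the quality is minor.

minor second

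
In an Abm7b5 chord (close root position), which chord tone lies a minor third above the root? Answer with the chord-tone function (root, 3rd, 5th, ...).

3rd

Abm7b5 (Ab half-diminished seventh) is spelled Ab, Cb, Ebb, Gb.
The root is Ab. A minor third above Ab is Cb.
Cb is the chord's 3rd.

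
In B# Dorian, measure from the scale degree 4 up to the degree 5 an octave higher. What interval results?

B# dorian: B# C## D# E# F## G## A#.
So we need the interval from E# up to F##.
From E# to F## is 14 semitones, exactly the major ninth.

major ninth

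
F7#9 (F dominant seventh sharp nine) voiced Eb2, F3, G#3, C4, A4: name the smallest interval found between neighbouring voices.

Adjacent intervals: Eb2→F3 = major ninth; F3→G#3 = augmented second; G#3→C4 = diminished fourth; C4→A4 = major sixth.
The smallest is F3 to G#3, an augmented second (3 semitones).

A2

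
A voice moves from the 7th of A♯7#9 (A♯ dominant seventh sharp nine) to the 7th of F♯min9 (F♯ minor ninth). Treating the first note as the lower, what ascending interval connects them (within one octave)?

A♯7#9 (A♯ dominant seventh sharp nine) has G♯ as its 7th, and F♯min9 (F♯ minor ninth) has E as its 7th.
From G♯ to E: 8 semitones over a sixth = minor.

minor sixth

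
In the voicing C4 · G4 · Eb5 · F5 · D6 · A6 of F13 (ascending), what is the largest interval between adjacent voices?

Adjacent intervals: C4→G4 = perfect fifth; G4→Eb5 = minor sixth; Eb5→F5 = major second; F5→D6 = major sixth; D6→A6 = perfect fifth.
The largest is F5 to D6, a major sixth (9 semitones).

major sixth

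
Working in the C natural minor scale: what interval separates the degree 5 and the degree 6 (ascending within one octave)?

minor 2nd

C natural minor: C D E♭ F G A♭ B♭.
That puts G below A♭.
2 letter names make it a second; at 1 semitone (a half step narrower than major) the quality is minor.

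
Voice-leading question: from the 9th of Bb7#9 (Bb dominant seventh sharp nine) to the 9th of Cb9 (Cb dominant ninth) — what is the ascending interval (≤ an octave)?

diminished second

The 9th of Bb7#9 (Bb dominant seventh sharp nine) is C#; the 9th of Cb9 (Cb dominant ninth) is Db.
From C# to Db: 0 semitones over a second = diminished.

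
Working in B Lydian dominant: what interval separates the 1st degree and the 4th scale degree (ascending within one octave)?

B lydian dominant: B C# D# E# F# G# A.
So we need the interval from B up to E#.
B up to E# is 6 semitones, a half step wider than a perfect fourth, so the interval is augmented.

augmented fourth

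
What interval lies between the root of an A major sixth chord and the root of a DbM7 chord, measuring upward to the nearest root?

A major sixth has A as its root, and DbM7 has Db as its root.
4 letter names make it a fourth; at 4 semitones (a half step narrower than perfect) the quality is diminished.

d4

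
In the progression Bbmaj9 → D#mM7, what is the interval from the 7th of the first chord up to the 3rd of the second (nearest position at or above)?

The 7th of Bbmaj9 is A; the 3rd of D#mM7 is F#.
A up to F# spans 6 letter names and 9 semitones — a major sixth.

M6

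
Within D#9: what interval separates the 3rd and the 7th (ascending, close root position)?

The chord tones of D#9 are D#, F##, A#, C#, E#.
So we need the interval from F## up to C#.
F## up to C# is 6 semitones, a half step narrower than a perfect fifth, so the interval is diminished.

diminished fifth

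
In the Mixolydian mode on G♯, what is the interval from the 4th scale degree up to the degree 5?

G♯ mixolydian: G♯ A♯ B♯ C♯ D♯ E♯ F♯.
4th scale degree = C♯; scale degree 5 = D♯.
Counting 2 letters and 2 half steps from C♯ gives a major second.

major second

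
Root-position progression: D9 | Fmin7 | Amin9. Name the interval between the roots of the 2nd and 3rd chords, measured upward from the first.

The roots are F and A.
From F to A is 4 semitones, exactly the major third.

major 3rd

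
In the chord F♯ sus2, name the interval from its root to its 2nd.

F♯sus2: F♯ G♯ C♯.
So we need the interval from F♯ up to G♯.
Counting 2 letters and 2 half steps from F♯ gives a major second.

M2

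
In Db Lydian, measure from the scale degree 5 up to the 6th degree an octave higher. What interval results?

M9

Db lydian: Db Eb F G Ab Bb C.
So we need the interval from Ab up to Bb.
From Ab to Bb is 14 semitones, exactly the major ninth.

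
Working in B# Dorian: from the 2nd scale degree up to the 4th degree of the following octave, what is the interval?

minor tenth

The scale runs B# C## D# E# F## G## A#.
2nd scale degree = C##; 4th degree (up an octave) = E#.
10 letter names make it a tenth; at 15 semitones (a half step narrower than major) the quality is minor.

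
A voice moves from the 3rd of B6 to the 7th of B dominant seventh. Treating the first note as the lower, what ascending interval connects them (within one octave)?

diminished fifth

The 3rd of B6 is D♯; the 7th of B dominant seventh is A.
D♯ up to A is 6 semitones, a half step narrower than a perfect fifth, so the interval is diminished.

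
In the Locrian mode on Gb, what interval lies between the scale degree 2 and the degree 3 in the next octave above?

Gb locrian: Gb Abb Bbb Cb Dbb Ebb Fb.
That puts Abb below Bbb.
Abb up to Bbb spans 9 letter names and 14 semitones — a major ninth.

major ninth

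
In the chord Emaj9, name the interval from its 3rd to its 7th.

perfect fifth

Emaj9 (E major ninth): E, G♯, B, D♯, F♯.
So we need the interval from G♯ up to D♯.
G♯ up to D♯ spans 5 letter names and 7 semitones — a perfect fifth.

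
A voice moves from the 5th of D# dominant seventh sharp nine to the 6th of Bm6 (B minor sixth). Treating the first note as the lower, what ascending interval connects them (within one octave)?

The 5th of D# dominant seventh sharp nine is A#; the 6th of Bm6 (B minor sixth) is G#.
7 letter names make it a seventh; at 10 semitones (a half step narrower than major) the quality is minor.

minor seventh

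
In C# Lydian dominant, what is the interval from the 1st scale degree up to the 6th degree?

major sixth

C# lydian dominant: C# D# E# F## G# A# B.
So we need the interval from C# up to A#.
Counting 6 letters and 9 half steps from C# gives a major sixth.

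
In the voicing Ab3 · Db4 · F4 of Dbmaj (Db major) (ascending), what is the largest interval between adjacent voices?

Adjacent intervals: Ab3→Db4 = perfect fourth; Db4→F4 = major third.
The largest is Ab3 to Db4, a perfect fourth (5 semitones).

perfect 4th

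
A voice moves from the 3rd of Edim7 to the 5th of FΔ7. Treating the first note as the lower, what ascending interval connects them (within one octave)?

perfect fourth

Edim7 has G as its 3rd, and FΔ7 has C as its 5th.
Counting 4 letters and 5 half steps from G gives a perfect fourth.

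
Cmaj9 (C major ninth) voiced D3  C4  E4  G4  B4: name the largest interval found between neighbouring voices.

minor seventh

Adjacent intervals: D3→C4 = minor seventh; C4→E4 = major third; E4→G4 = minor third; G4→B4 = major third.
The largest is D3 to C4, a minor seventh (10 semitones).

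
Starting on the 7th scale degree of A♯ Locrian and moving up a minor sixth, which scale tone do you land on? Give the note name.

The scale is A♯ B C♯ D♯ E F♯ G♯.
The 7th scale degree is G♯; a minor sixth above that is E — scale degree 5.

E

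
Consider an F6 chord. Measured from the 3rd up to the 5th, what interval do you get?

Spelling the chord: F–A–C–D.
So we need the interval from A up to C.
3 letter names make it a third; at 3 semitones (a half step narrower than major) the quality is minor.

minor 3rd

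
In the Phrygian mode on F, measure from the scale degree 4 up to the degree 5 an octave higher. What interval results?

major ninth

The scale runs F G♭ A♭ B♭ C D♭ E♭.
That puts B♭ below C.
B♭ up to C spans 9 letter names and 14 semitones — a major ninth.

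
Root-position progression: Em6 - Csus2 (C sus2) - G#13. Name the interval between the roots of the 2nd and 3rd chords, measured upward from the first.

augmented 5th

The roots are C and G#.
C up to G# is 8 semitones, a half step wider than a perfect fifth, so the interval is augmented.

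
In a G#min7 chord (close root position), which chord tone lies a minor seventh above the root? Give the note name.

F#

The chord tones of G# minor seventh are G#, B, D#, F#.
The root is G#. A minor seventh above G# is F#.
F# is the chord's 7th.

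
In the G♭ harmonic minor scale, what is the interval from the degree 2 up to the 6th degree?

diminished fifth

G♭ harmonic minor: G♭ A♭ B𝄫 C♭ D♭ E𝄫 F.
So we need the interval from A♭ up to E𝄫.
From A♭ to E𝄫: 6 semitones over a fifth = diminished.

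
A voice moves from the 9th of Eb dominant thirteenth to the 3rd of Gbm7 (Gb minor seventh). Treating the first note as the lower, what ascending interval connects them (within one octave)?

The 9th of Eb dominant thirteenth is F; the 3rd of Gbm7 (Gb minor seventh) is Bbb.
F up to Bbb is 4 semitones, a half step narrower than a perfect fourth, so the interval is diminished.

diminished fourth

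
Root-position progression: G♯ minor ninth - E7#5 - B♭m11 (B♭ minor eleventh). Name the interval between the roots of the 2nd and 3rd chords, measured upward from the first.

diminished 5th

The roots are E and B♭.
E up to B♭ is 6 semitones, a half step narrower than a perfect fifth, so the interval is diminished.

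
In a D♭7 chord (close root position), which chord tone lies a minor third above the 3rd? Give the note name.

The chord tones of D♭ dominant seventh are D♭-F-A♭-C♭.
The 3rd is F. A minor third above F is A♭.
A♭ is the chord's 5th.

Ab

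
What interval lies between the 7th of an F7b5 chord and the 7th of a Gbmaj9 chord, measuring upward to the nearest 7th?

major second

F7b5 has Eb as its 7th, and Gbmaj9 has F as its 7th.
Counting 2 letters and 2 half steps from Eb gives a major second.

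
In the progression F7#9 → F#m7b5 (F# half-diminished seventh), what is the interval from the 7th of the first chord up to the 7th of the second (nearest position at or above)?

augmented 1st

The 7th of F7#9 is Eb; the 7th of F#m7b5 (F# half-diminished seventh) is E.
Eb up to E is 1 semitone, a half step wider than a perfect unison, so the interval is augmented.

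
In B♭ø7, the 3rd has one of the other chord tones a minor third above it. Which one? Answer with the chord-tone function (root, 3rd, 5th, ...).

5th

Spelling the chord: B♭-D♭-F♭-A♭.
The 3rd is D♭. A minor third above D♭ is F♭.
F♭ is the chord's 5th.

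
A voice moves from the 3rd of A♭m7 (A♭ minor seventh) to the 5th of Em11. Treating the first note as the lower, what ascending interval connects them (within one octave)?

A7

The 3rd of A♭m7 (A♭ minor seventh) is C♭; the 5th of Em11 is B.
C♭ up to B is 12 semitones, a half step wider than a major seventh, so the interval is augmented.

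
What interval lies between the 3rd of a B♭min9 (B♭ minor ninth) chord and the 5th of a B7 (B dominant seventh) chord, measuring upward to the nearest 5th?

augmented third

B♭min9 (B♭ minor ninth) has D♭ as its 3rd, and B7 (B dominant seventh) has F♯ as its 5th.
D♭ up to F♯ is 5 semitones, a half step wider than a major third, so the interval is augmented.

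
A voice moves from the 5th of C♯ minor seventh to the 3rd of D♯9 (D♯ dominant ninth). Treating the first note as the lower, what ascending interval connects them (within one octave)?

The 5th of C♯ minor seventh is G♯; the 3rd of D♯9 (D♯ dominant ninth) is F𝄪.
G♯ up to F𝄪 spans 7 letter names and 11 semitones — a major seventh.

major seventh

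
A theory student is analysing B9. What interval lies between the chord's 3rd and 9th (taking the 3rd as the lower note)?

minor 7th

B9 is spelled B-D#-F#-A-C#.
3rd = D#; 9th = C#.
From D# to C#: 10 semitones over a seventh = minor.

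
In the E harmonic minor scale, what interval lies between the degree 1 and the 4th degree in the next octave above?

Spelling the E harmonic minor scale: E F♯ G A B C D♯.
That puts E below A.
E up to A spans 11 letter names and 17 semitones — a perfect eleventh.

perfect 11th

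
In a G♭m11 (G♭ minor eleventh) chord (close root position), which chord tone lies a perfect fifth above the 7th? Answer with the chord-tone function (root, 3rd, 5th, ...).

11th

The chord tones of G♭m11 (G♭ minor eleventh) are G♭ B𝄫 D♭ F♭ A♭ C♭.
The 7th is F♭. A perfect fifth above F♭ is C♭.
C♭ is the chord's 11th.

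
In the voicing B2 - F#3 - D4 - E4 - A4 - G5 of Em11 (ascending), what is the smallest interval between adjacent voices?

major second

Adjacent intervals: B2→F#3 = perfect fifth; F#3→D4 = minor sixth; D4→E4 = major second; E4→A4 = perfect fourth; A4→G5 = minor seventh.
The smallest is D4 to E4, a major second (2 semitones).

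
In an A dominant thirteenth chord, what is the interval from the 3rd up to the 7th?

Spelling the chord: A–C#–E–G–B–F#.
3rd = C#; 7th = G.
5 letter names make it a fifth; at 6 semitones (a half step narrower than perfect) the quality is diminished.
That tritone between 3rd and 7th is what gives the dominant seventh its pull toward resolution.

diminished fifth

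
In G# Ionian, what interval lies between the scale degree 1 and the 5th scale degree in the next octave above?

Spelling G# Ionian: G# A# B# C# D# E# F##.
So we need the interval from G# up to D#.
Counting 12 letters and 19 half steps from G# gives a perfect twelfth.

perfect 12th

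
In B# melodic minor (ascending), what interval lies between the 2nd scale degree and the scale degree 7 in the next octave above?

major thirteenth

B# melodic minor: B# C## D# E# F## G## A##.
So we need the interval from C## up to A##.
C## up to A## spans 13 letter names and 21 semitones — a major thirteenth.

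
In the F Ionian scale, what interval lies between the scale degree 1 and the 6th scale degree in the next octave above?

F major: F G A Bb C D E.
So we need the interval from F up to D.
From F to D is 21 semitones, exactly the major thirteenth.

major 13th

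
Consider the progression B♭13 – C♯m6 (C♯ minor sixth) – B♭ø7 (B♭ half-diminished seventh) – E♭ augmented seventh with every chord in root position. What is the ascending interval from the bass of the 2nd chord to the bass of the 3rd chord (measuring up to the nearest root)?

diminished seventh

The roots are C♯ and B♭.
7 letter names make it a seventh; at 9 semitones (a whole step narrower than major) the quality is diminished.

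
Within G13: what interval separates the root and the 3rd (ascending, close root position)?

The chord tones of G13 are G–B–D–F–A–E.
Root = G; 3rd = B.
From G to B is 4 semitones, exactly the major third.

major third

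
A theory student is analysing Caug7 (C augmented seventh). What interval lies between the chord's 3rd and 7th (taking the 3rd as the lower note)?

diminished fifth

The chord tones of C+7 are C-E-G#-Bb.
That puts E below Bb.
E up to Bb is 6 semitones, a half step narrower than a perfect fifth, so the interval is diminished.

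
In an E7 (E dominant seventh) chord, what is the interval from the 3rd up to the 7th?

diminished 5th

Spelling the chord: E-G♯-B-D.
So we need the interval from G♯ up to D.
From G♯ to D: 6 semitones over a fifth = diminished.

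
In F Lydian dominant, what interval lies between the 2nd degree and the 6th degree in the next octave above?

F lydian dominant: F G A B C D E♭.
That puts G below D.
From G to D is 19 semitones, exactly the perfect twelfth.

perfect 12th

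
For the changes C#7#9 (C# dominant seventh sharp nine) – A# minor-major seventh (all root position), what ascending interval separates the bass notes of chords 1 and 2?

The roots are C# and A#.
Counting 6 letters and 9 half steps from C# gives a major sixth.

M6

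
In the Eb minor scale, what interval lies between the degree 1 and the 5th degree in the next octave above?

perfect twelfth

Spelling the Eb minor scale: Eb F Gb Ab Bb Cb Db.
So we need the interval from Eb up to Bb.
From Eb to Bb is 19 semitones, exactly the perfect twelfth.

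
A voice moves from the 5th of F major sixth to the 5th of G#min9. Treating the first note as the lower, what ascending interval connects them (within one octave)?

F major sixth has C as its 5th, and G#min9 has D# as its 5th.
From C to D#: 3 semitones over a second = augmented.

A2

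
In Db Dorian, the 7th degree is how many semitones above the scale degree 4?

5

The scale is Db Eb Fb Gb Ab Bb Cb.
Gb up to Cb is a perfect fourth — 5 semitones.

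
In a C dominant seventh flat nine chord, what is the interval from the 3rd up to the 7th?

diminished fifth

C7b9: C, E, G, B♭, D♭.
3rd = E; 7th = B♭.
From E to B♭: 6 semitones over a fifth = diminished.
That tritone between 3rd and 7th is what gives the dominant seventh its pull toward resolution.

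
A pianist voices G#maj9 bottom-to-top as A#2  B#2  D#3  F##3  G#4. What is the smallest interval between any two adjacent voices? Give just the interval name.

major 2nd

Adjacent intervals: A#2→B#2 = major second; B#2→D#3 = minor third; D#3→F##3 = major third; F##3→G#4 = minor ninth.
The smallest is A#2 to B#2, a major second (2 semitones).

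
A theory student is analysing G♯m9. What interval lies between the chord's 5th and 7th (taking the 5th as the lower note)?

G♯min9 (G♯ minor ninth) is spelled G♯–B–D♯–F♯–A♯.
That puts D♯ below F♯.
3 letter names make it a third; at 3 semitones (a half step narrower than major) the quality is minor.

minor third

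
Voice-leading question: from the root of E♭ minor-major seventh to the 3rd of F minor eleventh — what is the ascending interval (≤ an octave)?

The root of E♭ minor-major seventh is E♭; the 3rd of F minor eleventh is A♭.
From E♭ to A♭ is 5 semitones, exactly the perfect fourth.

perfect 4th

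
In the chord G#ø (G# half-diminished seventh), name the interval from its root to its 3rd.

G#ø: G#, B, D, F#.
That puts G# below B.
From G# to B: 3 semitones over a third = minor.

minor third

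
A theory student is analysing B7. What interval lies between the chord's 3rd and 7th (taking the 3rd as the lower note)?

B dominant seventh: B-D♯-F♯-A.
That puts D♯ below A.
5 letter names make it a fifth; at 6 semitones (a half step narrower than perfect) the quality is diminished.
That tritone between 3rd and 7th is what gives the dominant seventh its pull toward resolution.

diminished fifth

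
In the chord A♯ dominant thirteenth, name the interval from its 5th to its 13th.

Spelling the chord: A♯, C𝄪, E♯, G♯, B♯, F𝄪.
5th = E♯; 13th = F𝄪.
From E♯ to F𝄪 is 14 semitones, exactly the major ninth.

major ninth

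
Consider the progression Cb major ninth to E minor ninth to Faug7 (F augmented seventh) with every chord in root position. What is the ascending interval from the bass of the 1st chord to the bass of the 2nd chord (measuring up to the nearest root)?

augmented third

The roots are Cb and E.
From Cb to E: 5 semitones over a third = augmented.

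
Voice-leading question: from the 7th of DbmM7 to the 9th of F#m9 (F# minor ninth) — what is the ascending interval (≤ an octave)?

The 7th of DbmM7 is C; the 9th of F#m9 (F# minor ninth) is G#.
C up to G# is 8 semitones, a half step wider than a perfect fifth, so the interval is augmented.

augmented 5th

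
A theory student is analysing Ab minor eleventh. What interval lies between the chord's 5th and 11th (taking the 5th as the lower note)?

Spelling the chord: Ab-Cb-Eb-Gb-Bb-Db.
So we need the interval from Eb up to Db.
Eb up to Db is 10 semitones, a half step narrower than a major seventh, so the interval is minor.

minor seventh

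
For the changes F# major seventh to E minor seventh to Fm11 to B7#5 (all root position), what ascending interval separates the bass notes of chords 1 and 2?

The roots are F# and E.
7 letter names make it a seventh; at 10 semitones (a half step narrower than major) the quality is minor.

minor seventh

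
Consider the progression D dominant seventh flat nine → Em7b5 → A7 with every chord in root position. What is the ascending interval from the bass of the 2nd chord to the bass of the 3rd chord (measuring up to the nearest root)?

The roots are E and A.
Counting 4 letters and 5 half steps from E gives a perfect fourth.

perfect fourth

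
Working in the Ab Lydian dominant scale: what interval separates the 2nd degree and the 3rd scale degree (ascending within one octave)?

major second

The scale runs Ab Bb C D Eb F Gb.
The 2nd degree is Bb and the scale degree 3 is C.
Bb up to C spans 2 letter names and 2 semitones — a major second.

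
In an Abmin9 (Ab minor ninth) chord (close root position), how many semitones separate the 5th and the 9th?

Spelling the chord: Ab-Cb-Eb-Gb-Bb.
Eb to Bb is a perfect fifth: 7 semitones.

7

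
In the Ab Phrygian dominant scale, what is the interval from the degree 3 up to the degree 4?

m2

Ab phrygian dominant: Ab Bbb C Db Eb Fb Gb.
Degree 3 = C; scale degree 4 = Db.
From C to Db: 1 semitone over a second = minor.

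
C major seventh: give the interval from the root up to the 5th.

CM7: C, E, G, B.
That puts C below G.
Counting 5 letters and 7 half steps from C gives a perfect fifth.

perfect fifth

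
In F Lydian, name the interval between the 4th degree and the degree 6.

m3

The scale runs F G A B C D E.
So we need the interval from B up to D.
3 letter names make it a third; at 3 semitones (a half step narrower than major) the quality is minor.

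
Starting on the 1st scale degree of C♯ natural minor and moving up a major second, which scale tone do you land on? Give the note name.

The scale is C♯ D♯ E F♯ G♯ A B.
The 1st scale degree is C♯; a major second above that is D♯ — scale degree 2.

D#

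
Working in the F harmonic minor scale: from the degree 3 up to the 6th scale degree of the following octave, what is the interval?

F harmonic minor: F G A♭ B♭ C D♭ E.
That puts A♭ below D♭.
A♭ up to D♭ spans 11 letter names and 17 semitones — a perfect eleventh.

perfect eleventh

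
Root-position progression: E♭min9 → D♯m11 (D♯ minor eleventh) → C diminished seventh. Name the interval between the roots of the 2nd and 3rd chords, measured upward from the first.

diminished seventh

The roots are D♯ and C.
D♯ up to C is 9 semitones, a whole step narrower than a major seventh, so the interval is diminished.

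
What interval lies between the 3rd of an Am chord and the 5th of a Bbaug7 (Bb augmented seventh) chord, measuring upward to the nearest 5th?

augmented fourth

Am has C as its 3rd, and Bbaug7 (Bb augmented seventh) has F# as its 5th.
C up to F# is 6 semitones, a half step wider than a perfect fourth, so the interval is augmented.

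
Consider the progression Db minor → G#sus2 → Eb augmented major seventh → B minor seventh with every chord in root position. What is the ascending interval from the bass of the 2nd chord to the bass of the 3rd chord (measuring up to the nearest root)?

The roots are G# and Eb.
6 letter names make it a sixth; at 7 semitones (a whole step narrower than major) the quality is diminished.

diminished 6th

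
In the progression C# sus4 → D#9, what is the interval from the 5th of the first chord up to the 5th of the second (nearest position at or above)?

M2

C# sus4 has G# as its 5th, and D#9 has A# as its 5th.
Counting 2 letters and 2 half steps from G# gives a major second.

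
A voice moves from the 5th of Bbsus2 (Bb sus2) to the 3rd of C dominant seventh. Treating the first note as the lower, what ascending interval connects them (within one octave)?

Bbsus2 (Bb sus2) has F as its 5th, and C dominant seventh has E as its 3rd.
F up to E spans 7 letter names and 11 semitones — a major seventh.

M7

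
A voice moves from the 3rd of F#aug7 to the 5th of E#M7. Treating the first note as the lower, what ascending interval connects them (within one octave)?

F#aug7 has A# as its 3rd, and E#M7 has B# as its 5th.
From A# to B# is 2 semitones, exactly the major second.

major 2nd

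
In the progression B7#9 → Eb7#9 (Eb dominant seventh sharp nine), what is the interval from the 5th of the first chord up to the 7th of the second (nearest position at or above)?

diminished sixth

The 5th of B7#9 is F#; the 7th of Eb7#9 (Eb dominant seventh sharp nine) is Db.
6 letter names make it a sixth; at 7 semitones (a whole step narrower than major) the quality is diminished.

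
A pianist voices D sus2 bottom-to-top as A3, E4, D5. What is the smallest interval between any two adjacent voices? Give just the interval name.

perfect 5th

Adjacent intervals: A3→E4 = perfect fifth; E4→D5 = minor seventh.
The smallest is A3 to E4, a perfect fifth (7 semitones).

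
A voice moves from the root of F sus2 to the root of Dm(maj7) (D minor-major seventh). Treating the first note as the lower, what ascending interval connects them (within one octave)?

The root of F sus2 is F; the root of Dm(maj7) (D minor-major seventh) is D.
F up to D spans 6 letter names and 9 semitones — a major sixth.

major sixth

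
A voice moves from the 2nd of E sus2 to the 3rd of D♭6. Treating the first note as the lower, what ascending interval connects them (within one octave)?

d8

The 2nd of E sus2 is F♯; the 3rd of D♭6 is F.
F♯ up to F is 11 semitones, a half step narrower than a perfect octave, so the interval is diminished.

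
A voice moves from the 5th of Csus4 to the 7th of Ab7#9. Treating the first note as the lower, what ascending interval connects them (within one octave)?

The 5th of Csus4 is G; the 7th of Ab7#9 is Gb.
From G to Gb: 11 semitones over an octave = diminished.

diminished octave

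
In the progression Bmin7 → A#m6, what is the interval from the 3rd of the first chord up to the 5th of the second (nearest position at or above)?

augmented 2nd

Bmin7 has D as its 3rd, and A#m6 has E# as its 5th.
From D to E#: 3 semitones over a second = augmented.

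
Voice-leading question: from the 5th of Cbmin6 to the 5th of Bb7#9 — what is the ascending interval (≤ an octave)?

major seventh

The 5th of Cbmin6 is Gb; the 5th of Bb7#9 is F.
Gb up to F spans 7 letter names and 11 semitones — a major seventh.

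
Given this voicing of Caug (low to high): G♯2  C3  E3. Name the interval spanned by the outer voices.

The outer voices are G♯2 and E3.
6 letter names make it a sixth; at 8 semitones (a half step narrower than major) the quality is minor.

minor 6th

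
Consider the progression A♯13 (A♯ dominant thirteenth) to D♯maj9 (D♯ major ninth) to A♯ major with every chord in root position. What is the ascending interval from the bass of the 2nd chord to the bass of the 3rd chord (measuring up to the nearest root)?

perfect fifth

The roots are D♯ and A♯.
From D♯ to A♯ is 7 semitones, exactly the perfect fifth.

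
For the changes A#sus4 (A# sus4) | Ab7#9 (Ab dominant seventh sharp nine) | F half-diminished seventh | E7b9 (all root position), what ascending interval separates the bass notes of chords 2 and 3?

The roots are Ab and F.
From Ab to F is 9 semitones, exactly the major sixth.

major sixth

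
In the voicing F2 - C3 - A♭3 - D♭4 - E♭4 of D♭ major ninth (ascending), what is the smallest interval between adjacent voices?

Adjacent intervals: F2→C3 = perfect fifth; C3→A♭3 = minor sixth; A♭3→D♭4 = perfect fourth; D♭4→E♭4 = major second.
The smallest is D♭4 to E♭4, a major second (2 semitones).

M2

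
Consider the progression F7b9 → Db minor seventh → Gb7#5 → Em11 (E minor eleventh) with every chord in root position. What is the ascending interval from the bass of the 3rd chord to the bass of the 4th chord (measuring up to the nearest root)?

The roots are Gb and E.
From Gb to E: 10 semitones over a sixth = augmented.

augmented sixth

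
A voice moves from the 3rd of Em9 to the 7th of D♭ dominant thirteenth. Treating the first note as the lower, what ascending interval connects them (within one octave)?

diminished fourth

The 3rd of Em9 is G; the 7th of D♭ dominant thirteenth is C♭.
4 letter names make it a fourth; at 4 semitones (a half step narrower than perfect) the quality is diminished.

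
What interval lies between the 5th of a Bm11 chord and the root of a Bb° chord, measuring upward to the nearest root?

diminished fourth

The 5th of Bm11 is F#; the root of Bb° is Bb.
From F# to Bb: 4 semitones over a fourth = diminished.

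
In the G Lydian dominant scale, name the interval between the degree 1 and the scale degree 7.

G lydian dominant: G A B C# D E F.
The degree 1 is G and the 7th scale degree is F.
From G to F: 10 semitones over a seventh = minor.

minor seventh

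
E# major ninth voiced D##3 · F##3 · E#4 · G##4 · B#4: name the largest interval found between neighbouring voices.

Adjacent intervals: D##3→F##3 = minor third; F##3→E#4 = minor seventh; E#4→G##4 = major third; G##4→B#4 = minor third.
The largest is F##3 to E#4, a minor seventh (10 semitones).

m7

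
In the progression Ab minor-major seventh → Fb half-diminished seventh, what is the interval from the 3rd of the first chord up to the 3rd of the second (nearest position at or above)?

Ab minor-major seventh has Cb as its 3rd, and Fb half-diminished seventh has Abb as its 3rd.
Cb up to Abb is 8 semitones, a half step narrower than a major sixth, so the interval is minor.

minor sixth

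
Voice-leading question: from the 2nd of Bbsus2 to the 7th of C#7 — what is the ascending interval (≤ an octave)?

major seventh

The 2nd of Bbsus2 is C; the 7th of C#7 is B.
From C to B is 11 semitones, exactly the major seventh.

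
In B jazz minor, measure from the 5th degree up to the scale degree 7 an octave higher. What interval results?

major 10th

B melodic minor: B C# D E F# G# A#.
So we need the interval from F# up to A#.
F# up to A# spans 10 letter names and 16 semitones — a major tenth.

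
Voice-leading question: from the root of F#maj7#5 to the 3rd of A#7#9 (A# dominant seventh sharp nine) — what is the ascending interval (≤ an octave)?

augmented 5th

The root of F#maj7#5 is F#; the 3rd of A#7#9 (A# dominant seventh sharp nine) is C##.
5 letter names make it a fifth; at 8 semitones (a half step wider than perfect) the quality is augmented.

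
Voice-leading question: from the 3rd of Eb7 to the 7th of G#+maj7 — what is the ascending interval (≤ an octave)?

Eb7 has G as its 3rd, and G#+maj7 has F## as its 7th.
7 letter names make it a seventh; at 12 semitones (a half step wider than major) the quality is augmented.

A7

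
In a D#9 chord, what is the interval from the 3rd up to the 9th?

The chord tones of D#9 are D#, F##, A#, C#, E#.
So we need the interval from F## up to E#.
F## up to E# is 10 semitones, a half step narrower than a major seventh, so the interval is minor.

minor 7th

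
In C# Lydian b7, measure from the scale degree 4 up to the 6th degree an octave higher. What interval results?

minor 10th

The scale runs C# D# E# F## G# A# B.
So we need the interval from F## up to A#.
F## up to A# is 15 semitones, a half step narrower than a major tenth, so the interval is minor.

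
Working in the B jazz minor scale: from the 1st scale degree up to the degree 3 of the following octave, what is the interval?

Spelling the B jazz minor scale: B C# D E F# G# A#.
So we need the interval from B up to D.
B up to D is 15 semitones, a half step narrower than a major tenth, so the interval is minor.

minor tenth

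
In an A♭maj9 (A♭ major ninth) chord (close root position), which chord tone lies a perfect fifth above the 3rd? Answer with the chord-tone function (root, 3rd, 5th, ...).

A♭ major ninth: A♭–C–E♭–G–B♭.
The 3rd is C. A perfect fifth above C is G.
G is the chord's 7th.

7th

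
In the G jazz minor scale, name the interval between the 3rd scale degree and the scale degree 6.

The scale runs G A Bb C D E F#.
3rd scale degree = Bb; 6th scale degree = E.
4 letter names make it a fourth; at 6 semitones (a half step wider than perfect) the quality is augmented.

augmented fourth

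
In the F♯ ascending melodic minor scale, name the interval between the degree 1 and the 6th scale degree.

The scale runs F♯ G♯ A B C♯ D♯ E♯.
So we need the interval from F♯ up to D♯.
F♯ up to D♯ spans 6 letter names and 9 semitones — a major sixth.

major sixth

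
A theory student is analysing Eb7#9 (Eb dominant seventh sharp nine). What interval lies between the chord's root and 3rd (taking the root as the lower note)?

M3

Eb dominant seventh sharp nine is spelled Eb-G-Bb-Db-F#.
The root is Eb and the 3rd is G.
Eb up to G spans 3 letter names and 4 semitones — a major third.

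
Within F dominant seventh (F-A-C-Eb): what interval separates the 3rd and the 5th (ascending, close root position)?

So we need the interval from A up to C.
A up to C is 3 semitones, a half step narrower than a major third, so the interval is minor.

m3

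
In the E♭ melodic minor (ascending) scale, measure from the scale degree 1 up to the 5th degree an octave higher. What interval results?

perfect twelfth

The scale runs E♭ F G♭ A♭ B♭ C D.
The scale degree 1 is E♭ and the 5th degree (up an octave) is B♭.
Counting 12 letters and 19 half steps from E♭ gives a perfect twelfth.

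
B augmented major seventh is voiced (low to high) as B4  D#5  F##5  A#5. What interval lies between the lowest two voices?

M3

Those voices are B4 and D#5.
B up to D# spans 3 letter names and 4 semitones — a major third.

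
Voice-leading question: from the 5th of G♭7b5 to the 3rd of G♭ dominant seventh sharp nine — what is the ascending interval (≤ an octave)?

G♭7b5 has D𝄫 as its 5th, and G♭ dominant seventh sharp nine has B♭ as its 3rd.
6 letter names make it a sixth; at 10 semitones (a half step wider than major) the quality is augmented.

augmented 6th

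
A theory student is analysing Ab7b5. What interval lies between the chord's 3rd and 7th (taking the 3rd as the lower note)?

Spelling the chord: Ab-C-Ebb-Gb.
So we need the interval from C up to Gb.
5 letter names make it a fifth; at 6 semitones (a half step narrower than perfect) the quality is diminished.
This 3–7 tritone is the characteristic tension at the heart of the dominant sound.

diminished 5th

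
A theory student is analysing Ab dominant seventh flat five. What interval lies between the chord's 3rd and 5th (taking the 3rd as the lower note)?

diminished 3rd

Spelling the chord: Ab-C-Ebb-Gb.
3rd = C; 5th = Ebb.
C up to Ebb is 2 semitones, a whole step narrower than a major third, so the interval is diminished.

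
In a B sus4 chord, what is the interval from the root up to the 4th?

perfect fourth

The chord tones of Bsus4 (B sus4) are B-E-F#.
That puts B below E.
Counting 4 letters and 5 half steps from B gives a perfect fourth.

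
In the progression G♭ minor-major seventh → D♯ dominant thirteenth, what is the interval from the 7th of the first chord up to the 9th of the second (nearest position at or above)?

The 7th of G♭ minor-major seventh is F; the 9th of D♯ dominant thirteenth is E♯.
7 letter names make it a seventh; at 12 semitones (a half step wider than major) the quality is augmented.

augmented 7th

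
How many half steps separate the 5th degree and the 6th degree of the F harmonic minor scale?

The scale is F G A♭ B♭ C D♭ E.
C up to D♭ is a minor second — 1 semitone.

1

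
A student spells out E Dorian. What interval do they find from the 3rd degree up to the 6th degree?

Spelling E Dorian: E F# G A B C# D.
So we need the interval from G up to C#.
From G to C#: 6 semitones over a fourth = augmented.

A4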